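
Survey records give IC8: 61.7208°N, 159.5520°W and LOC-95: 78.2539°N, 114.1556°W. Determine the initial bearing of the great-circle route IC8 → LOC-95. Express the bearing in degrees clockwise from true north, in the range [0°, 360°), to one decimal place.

23.2°

Δλ = 45.3964°
y = sin Δλ · cos φ₂ = 0.144942
x = cos φ₁ sin φ₂ − sin φ₁ cos φ₂ cos Δλ = 0.337959
θ = atan2(y, x) = 23.2133° → 23.2133° (mod 360°)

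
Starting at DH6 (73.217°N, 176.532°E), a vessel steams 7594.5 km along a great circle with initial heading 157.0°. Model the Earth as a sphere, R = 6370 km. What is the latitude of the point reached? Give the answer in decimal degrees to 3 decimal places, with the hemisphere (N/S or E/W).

6.135°N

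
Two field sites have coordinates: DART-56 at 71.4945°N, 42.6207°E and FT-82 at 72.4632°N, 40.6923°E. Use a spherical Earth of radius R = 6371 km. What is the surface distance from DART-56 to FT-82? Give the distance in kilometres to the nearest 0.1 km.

126.5 km

Δφ = 0.9687°,  Δλ = -1.9284°
a = sin²(Δφ/2) + cos φ₁ cos φ₂ sin²(Δλ/2) = 0.000099
c = 2·arcsin(√a) = 0.019854 rad = 1.1375°
d = R·c = 6371 × 0.019854 = 126.5 km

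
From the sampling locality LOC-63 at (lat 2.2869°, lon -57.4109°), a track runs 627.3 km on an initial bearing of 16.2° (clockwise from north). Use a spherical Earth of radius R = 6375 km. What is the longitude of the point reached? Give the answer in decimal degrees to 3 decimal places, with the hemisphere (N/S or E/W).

55.826°W

δ = d/R = 627.3/6375 = 0.098400 rad
φ₂ = arcsin(sin φ₁ cos δ + cos φ₁ sin δ cos θ)
   = arcsin(0.03990·0.99516 + 0.99920·0.09824·0.96029) = 7.69939°
λ₂ = λ₁ + atan2(sin θ sin δ cos φ₁, cos δ − sin φ₁ sin φ₂) = -55.82602°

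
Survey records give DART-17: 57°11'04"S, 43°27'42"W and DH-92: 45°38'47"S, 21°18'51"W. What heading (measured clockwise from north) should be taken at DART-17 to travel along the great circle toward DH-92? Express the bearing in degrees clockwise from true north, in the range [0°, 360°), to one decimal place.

59.3°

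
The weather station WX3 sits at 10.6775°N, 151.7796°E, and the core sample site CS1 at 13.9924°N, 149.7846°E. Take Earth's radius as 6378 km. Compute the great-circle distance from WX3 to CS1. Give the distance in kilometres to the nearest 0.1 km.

428.0 km

Δφ = 3.3149°,  Δλ = -1.9950°
a = sin²(Δφ/2) + cos φ₁ cos φ₂ sin²(Δλ/2) = 0.001126
c = 2·arcsin(√a) = 0.067112 rad = 3.8452°
d = R·c = 6378 × 0.067112 = 428.0 km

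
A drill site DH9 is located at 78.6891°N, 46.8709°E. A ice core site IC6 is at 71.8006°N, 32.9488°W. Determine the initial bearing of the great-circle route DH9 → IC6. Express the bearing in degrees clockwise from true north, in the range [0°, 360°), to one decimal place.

293.3°

Δλ = -79.8197°
y = sin Δλ · cos φ₂ = -0.307408
x = cos φ₁ sin φ₂ − sin φ₁ cos φ₂ cos Δλ = 0.132191
θ = atan2(y, x) = -66.7314° → 293.2686° (mod 360°)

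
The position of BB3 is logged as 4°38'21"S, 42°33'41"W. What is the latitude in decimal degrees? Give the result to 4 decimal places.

4.6392°S

4° + 38′/60 + 21″/3600 = 4 + 0.63333 + 0.00583 = 4.6392°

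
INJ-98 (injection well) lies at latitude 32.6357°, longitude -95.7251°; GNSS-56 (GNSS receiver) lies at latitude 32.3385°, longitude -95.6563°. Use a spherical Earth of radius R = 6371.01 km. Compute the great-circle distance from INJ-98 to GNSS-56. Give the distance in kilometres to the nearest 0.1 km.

Δφ = -0.2972°,  Δλ = 0.0688°
a = sin²(Δφ/2) + cos φ₁ cos φ₂ sin²(Δλ/2) = 0.000007
c = 2·arcsin(√a) = 0.005285 rad = 0.3028°
d = R·c = 6371.01 × 0.005285 = 33.7 km

33.7 km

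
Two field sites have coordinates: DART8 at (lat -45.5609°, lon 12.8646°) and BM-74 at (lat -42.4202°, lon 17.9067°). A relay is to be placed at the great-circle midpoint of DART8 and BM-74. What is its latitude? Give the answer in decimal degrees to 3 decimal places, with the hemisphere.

44.018°S

Bx = cos φ₂ cos Δλ = 0.735361,  By = cos φ₂ sin Δλ = 0.064880
φₘ = atan2(sin φ₁ + sin φ₂, √((cos φ₁ + Bx)² + By²)) = -44.01825°
λₘ = λ₁ + atan2(By, cos φ₁ + Bx) = 15.45241°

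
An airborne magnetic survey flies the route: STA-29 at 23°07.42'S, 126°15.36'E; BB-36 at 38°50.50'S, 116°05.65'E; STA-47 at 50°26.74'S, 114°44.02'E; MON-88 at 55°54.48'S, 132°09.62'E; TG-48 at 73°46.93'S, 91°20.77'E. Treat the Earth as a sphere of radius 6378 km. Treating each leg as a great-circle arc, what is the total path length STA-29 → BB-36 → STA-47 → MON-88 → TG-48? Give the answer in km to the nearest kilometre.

7270 km

STA-29: φ = -23.12367°, λ = +126.25600°
BB-36: φ = -38.84167°, λ = +116.09417°
STA-47: φ = -50.44567°, λ = +114.73367°
MON-88: φ = -55.90800°, λ = +132.16033°
TG-48: φ = -73.78217°, λ = +91.34617°
STA-29→BB-36: c = 0.313142 rad, d = 1997.22 km
BB-36→STA-47: c = 0.203222 rad, d = 1296.15 km
STA-47→MON-88: c = 0.204929 rad, d = 1307.03 km
MON-88→TG-48: c = 0.418584 rad, d = 2669.73 km
Total = 1997.22 + 1296.15 + 1307.03 + 2669.73 = 7270.13 km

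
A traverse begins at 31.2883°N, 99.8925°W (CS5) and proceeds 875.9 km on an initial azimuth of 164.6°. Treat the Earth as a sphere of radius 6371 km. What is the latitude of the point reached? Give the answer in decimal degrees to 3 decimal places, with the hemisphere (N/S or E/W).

δ = d/R = 875.9/6371 = 0.137482 rad
φ₂ = arcsin(sin φ₁ cos δ + cos φ₁ sin δ cos θ)
   = arcsin(0.51934·0.99056 + 0.85456·0.13705·-0.96410) = 23.67395°
λ₂ = λ₁ + atan2(sin θ sin δ cos φ₁, cos δ − sin φ₁ sin φ₂) = -97.61505°

23.674°N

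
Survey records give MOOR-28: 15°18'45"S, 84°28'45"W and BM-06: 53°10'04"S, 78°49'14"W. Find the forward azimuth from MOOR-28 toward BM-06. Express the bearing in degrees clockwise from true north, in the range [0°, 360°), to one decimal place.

MOOR-28: φ = -15.31250°, λ = -84.47917°
BM-06: φ = -53.16778°, λ = -78.82056°
Δλ = 5.6586°
y = sin Δλ · cos φ₂ = 0.059109
x = cos φ₁ sin φ₂ − sin φ₁ cos φ₂ cos Δλ = -0.614441
θ = atan2(y, x) = 174.5051° → 174.5051° (mod 360°)

174.5°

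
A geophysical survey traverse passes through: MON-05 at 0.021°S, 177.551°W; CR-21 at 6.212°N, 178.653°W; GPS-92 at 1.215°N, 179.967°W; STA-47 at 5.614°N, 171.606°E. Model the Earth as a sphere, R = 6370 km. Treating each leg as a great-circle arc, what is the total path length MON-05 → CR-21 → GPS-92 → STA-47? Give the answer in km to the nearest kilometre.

2333 km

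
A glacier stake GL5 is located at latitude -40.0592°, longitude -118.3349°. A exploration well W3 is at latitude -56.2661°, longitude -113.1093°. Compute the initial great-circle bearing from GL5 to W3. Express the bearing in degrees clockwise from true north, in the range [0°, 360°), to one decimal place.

169.8°

Δλ = 5.2256°
y = sin Δλ · cos φ₂ = 0.050579
x = cos φ₁ sin φ₂ − sin φ₁ cos φ₂ cos Δλ = -0.280592
θ = atan2(y, x) = 169.7818° → 169.7818° (mod 360°)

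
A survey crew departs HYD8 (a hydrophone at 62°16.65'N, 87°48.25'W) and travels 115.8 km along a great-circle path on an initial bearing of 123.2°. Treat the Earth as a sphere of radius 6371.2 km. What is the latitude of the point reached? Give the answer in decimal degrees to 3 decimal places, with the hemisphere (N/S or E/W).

61.695°N

HYD8: φ = +62.27750°, λ = -87.80417°
δ = d/R = 115.8/6371.2 = 0.018176 rad
φ₂ = arcsin(sin φ₁ cos δ + cos φ₁ sin δ cos θ)
   = arcsin(0.88521·0.99983 + 0.46519·0.01817·-0.54756) = 61.69493°
λ₂ = λ₁ + atan2(sin θ sin δ cos φ₁, cos δ − sin φ₁ sin φ₂) = -85.96622°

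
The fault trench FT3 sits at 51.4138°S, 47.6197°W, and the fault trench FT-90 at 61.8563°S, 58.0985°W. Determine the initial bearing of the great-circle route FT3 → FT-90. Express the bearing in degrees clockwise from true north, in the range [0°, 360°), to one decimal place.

Δλ = -10.4788°
y = sin Δλ · cos φ₂ = -0.085786
x = cos φ₁ sin φ₂ − sin φ₁ cos φ₂ cos Δλ = -0.187398
θ = atan2(y, x) = -155.4029° → 204.5971° (mod 360°)

204.6°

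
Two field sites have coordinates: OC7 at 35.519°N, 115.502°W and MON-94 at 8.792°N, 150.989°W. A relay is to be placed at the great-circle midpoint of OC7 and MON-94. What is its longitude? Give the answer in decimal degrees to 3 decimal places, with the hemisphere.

Bx = cos φ₂ cos Δλ = 0.804680,  By = cos φ₂ sin Δλ = -0.573697
φₘ = atan2(sin φ₁ + sin φ₂, √((cos φ₁ + Bx)² + By²)) = 23.13795°
λₘ = λ₁ + atan2(By, cos φ₁ + Bx) = -135.01835°

135.018°W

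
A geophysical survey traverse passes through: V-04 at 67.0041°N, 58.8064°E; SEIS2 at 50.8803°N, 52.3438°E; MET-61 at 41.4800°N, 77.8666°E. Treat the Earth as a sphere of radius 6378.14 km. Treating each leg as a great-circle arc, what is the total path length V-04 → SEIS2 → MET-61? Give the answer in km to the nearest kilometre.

V-04→SEIS2: c = 0.286999 rad, d = 1830.52 km
SEIS2→MET-61: c = 0.346865 rad, d = 2212.36 km
Total = 1830.52 + 2212.36 = 4042.88 km

4043 km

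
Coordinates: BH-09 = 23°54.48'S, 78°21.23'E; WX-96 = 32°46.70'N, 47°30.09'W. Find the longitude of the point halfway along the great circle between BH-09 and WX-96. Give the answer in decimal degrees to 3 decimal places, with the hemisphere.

20.106°E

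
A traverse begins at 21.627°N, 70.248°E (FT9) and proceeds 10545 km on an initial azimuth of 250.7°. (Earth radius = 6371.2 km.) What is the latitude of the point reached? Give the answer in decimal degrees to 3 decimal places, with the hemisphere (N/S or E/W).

δ = d/R = 10545/6371.2 = 1.655104 rad
φ₂ = arcsin(sin φ₁ cos δ + cos φ₁ sin δ cos θ)
   = arcsin(0.36856·-0.08421 + 0.92960·0.99645·-0.33051) = -19.70588°
λ₂ = λ₁ + atan2(sin θ sin δ cos φ₁, cos δ − sin φ₁ sin φ₂) = -17.12786°

19.706°S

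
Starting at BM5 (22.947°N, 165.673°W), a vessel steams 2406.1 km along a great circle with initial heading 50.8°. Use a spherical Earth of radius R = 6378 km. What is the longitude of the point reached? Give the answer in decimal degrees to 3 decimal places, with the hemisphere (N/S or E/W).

δ = d/R = 2406.1/6378 = 0.377250 rad
φ₂ = arcsin(sin φ₁ cos δ + cos φ₁ sin δ cos θ)
   = arcsin(0.38988·0.92968 + 0.92087·0.36837·0.63203) = 35.22981°
λ₂ = λ₁ + atan2(sin θ sin δ cos φ₁, cos δ − sin φ₁ sin φ₂) = -145.21812°

145.218°W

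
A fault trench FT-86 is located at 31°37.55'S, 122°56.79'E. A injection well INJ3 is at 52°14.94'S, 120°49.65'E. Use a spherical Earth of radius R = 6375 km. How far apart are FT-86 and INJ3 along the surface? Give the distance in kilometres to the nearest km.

FT-86: φ = -31.62583°, λ = +122.94650°
INJ3: φ = -52.24900°, λ = +120.82750°
Δφ = -20.6232°,  Δλ = -2.1190°
a = sin²(Δφ/2) + cos φ₁ cos φ₂ sin²(Δλ/2) = 0.032220
c = 2·arcsin(√a) = 0.360953 rad = 20.6811°
d = R·c = 6375 × 0.360953 = 2301.1 km

2301 km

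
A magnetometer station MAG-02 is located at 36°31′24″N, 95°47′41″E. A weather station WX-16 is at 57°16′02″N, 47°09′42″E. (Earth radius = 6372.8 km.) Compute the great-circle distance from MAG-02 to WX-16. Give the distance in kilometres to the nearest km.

4229 km

MAG-02: φ = +36.52333°, λ = +95.79472°
WX-16: φ = +57.26722°, λ = +47.16167°
Δφ = 20.7439°,  Δλ = -48.6331°
a = sin²(Δφ/2) + cos φ₁ cos φ₂ sin²(Δλ/2) = 0.106093
c = 2·arcsin(√a) = 0.663544 rad = 38.0183°
d = R·c = 6372.8 × 0.663544 = 4228.6 km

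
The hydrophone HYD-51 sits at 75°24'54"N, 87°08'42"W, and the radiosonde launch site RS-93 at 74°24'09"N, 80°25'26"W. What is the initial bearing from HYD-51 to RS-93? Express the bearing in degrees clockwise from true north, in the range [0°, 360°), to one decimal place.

HYD-51: φ = +75.41500°, λ = -87.14500°
RS-93: φ = +74.40250°, λ = -80.42389°
Δλ = 6.7211°
y = sin Δλ · cos φ₂ = 0.031469
x = cos φ₁ sin φ₂ − sin φ₁ cos φ₂ cos Δλ = -0.015882
θ = atan2(y, x) = 116.7802° → 116.7802° (mod 360°)

116.8°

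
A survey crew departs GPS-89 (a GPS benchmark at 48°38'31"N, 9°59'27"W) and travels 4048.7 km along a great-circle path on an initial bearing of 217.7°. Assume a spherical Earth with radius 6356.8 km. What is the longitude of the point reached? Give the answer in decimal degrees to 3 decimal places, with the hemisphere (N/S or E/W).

32.344°W

GPS-89: φ = +48.64194°, λ = -9.99083°
δ = d/R = 4048.7/6356.8 = 0.636909 rad
φ₂ = arcsin(sin φ₁ cos δ + cos φ₁ sin δ cos θ)
   = arcsin(0.75059·0.80394 + 0.66076·0.59471·-0.79122) = 17.00826°
λ₂ = λ₁ + atan2(sin θ sin δ cos φ₁, cos δ − sin φ₁ sin φ₂) = -32.34416°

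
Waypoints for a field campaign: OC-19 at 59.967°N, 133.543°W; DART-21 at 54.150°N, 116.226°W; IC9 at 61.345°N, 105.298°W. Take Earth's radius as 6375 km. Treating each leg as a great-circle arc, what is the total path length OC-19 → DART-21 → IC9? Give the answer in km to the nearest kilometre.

2254 km

OC-19→DART-21: c = 0.192317 rad, d = 1226.02 km
DART-21→IC9: c = 0.161216 rad, d = 1027.75 km
Total = 1226.02 + 1027.75 = 2253.77 km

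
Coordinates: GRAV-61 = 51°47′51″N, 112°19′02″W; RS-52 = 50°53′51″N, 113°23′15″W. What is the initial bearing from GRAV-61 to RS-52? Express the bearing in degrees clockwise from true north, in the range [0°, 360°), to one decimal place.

GRAV-61: φ = +51.79750°, λ = -112.31722°
RS-52: φ = +50.89750°, λ = -113.38750°
Δλ = -1.0703°
y = sin Δλ · cos φ₂ = -0.011781
x = cos φ₁ sin φ₂ − sin φ₁ cos φ₂ cos Δλ = -0.015621
θ = atan2(y, x) = -142.9772° → 217.0228° (mod 360°)

217.0°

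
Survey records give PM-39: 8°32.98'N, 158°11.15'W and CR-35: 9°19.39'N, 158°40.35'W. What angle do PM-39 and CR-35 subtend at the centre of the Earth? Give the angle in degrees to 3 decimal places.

PM-39: φ = +8.54967°, λ = -158.18583°
CR-35: φ = +9.32317°, λ = -158.67250°
Δφ = 0.7735°,  Δλ = -0.4867°
a = sin²(Δφ/2) + cos φ₁ cos φ₂ sin²(Δλ/2) = 0.000063
c = 2·arcsin(√a) = 0.015895 rad = 0.9107°

0.911°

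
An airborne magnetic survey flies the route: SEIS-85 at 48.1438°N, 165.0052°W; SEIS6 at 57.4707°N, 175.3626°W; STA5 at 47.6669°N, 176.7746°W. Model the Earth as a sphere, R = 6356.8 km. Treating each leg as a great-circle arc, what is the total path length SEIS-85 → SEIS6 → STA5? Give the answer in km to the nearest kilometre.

2335 km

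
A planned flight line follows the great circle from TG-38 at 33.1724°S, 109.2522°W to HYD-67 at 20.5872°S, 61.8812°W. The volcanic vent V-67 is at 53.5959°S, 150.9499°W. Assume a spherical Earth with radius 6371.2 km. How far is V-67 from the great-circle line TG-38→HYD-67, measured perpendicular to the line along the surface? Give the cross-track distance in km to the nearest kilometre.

δ₁₃ = central angle TG-38→V-67 = 0.624436 rad  (haversine)
θ₁₃ = bearing TG-38→V-67 = 222.474°,  θ₁₂ = bearing TG-38→HYD-67 = 85.635°
dₓₜ = R·arcsin(sin δ₁₃ · sin(θ₁₃ − θ₁₂)) = 6371.2·arcsin(0.58464·sin(136.839°)) = 2621.335 km
|dₓₜ| = 2621.335 km

2621 km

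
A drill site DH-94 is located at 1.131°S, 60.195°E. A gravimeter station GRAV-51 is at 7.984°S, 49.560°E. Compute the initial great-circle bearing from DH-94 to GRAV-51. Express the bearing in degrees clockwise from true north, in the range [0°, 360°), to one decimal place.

236.8°

Δλ = -10.6350°
y = sin Δλ · cos φ₂ = -0.182763
x = cos φ₁ sin φ₂ − sin φ₁ cos φ₂ cos Δλ = -0.119658
θ = atan2(y, x) = -123.2135° → 236.7865° (mod 360°)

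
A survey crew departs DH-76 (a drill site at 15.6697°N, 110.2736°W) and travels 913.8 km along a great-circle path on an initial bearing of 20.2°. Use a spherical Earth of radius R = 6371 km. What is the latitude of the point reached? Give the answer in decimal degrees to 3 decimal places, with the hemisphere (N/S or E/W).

23.358°N

δ = d/R = 913.8/6371 = 0.143431 rad
φ₂ = arcsin(sin φ₁ cos δ + cos φ₁ sin δ cos θ)
   = arcsin(0.27009·0.98973 + 0.96283·0.14294·0.93849) = 23.35833°
λ₂ = λ₁ + atan2(sin θ sin δ cos φ₁, cos δ − sin φ₁ sin φ₂) = -107.19171°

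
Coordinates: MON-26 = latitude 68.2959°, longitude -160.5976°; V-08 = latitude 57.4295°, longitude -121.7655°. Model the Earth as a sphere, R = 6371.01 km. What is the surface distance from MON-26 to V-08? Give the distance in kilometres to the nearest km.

2254 km

Δφ = -10.8664°,  Δλ = 38.8321°
a = sin²(Δφ/2) + cos φ₁ cos φ₂ sin²(Δλ/2) = 0.030965
c = 2·arcsin(√a) = 0.353782 rad = 20.2702°
d = R·c = 6371.01 × 0.353782 = 2253.9 km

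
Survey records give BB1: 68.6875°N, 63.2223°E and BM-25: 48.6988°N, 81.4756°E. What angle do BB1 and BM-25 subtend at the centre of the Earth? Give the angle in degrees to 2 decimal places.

Δφ = -19.9887°,  Δλ = 18.2533°
a = sin²(Δφ/2) + cos φ₁ cos φ₂ sin²(Δλ/2) = 0.036155
c = 2·arcsin(√a) = 0.382621 rad = 21.9226°

21.92°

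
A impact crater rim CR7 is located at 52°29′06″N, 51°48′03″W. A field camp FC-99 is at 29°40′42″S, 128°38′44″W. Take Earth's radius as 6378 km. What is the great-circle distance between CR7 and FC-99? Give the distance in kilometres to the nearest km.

CR7: φ = +52.48500°, λ = -51.80083°
FC-99: φ = -29.67833°, λ = -128.64556°
Δφ = -82.1633°,  Δλ = -76.8447°
a = sin²(Δφ/2) + cos φ₁ cos φ₂ sin²(Δλ/2) = 0.636160
c = 2·arcsin(√a) = 1.846599 rad = 105.8023°
d = R·c = 6378 × 1.846599 = 11777.6 km

11778 km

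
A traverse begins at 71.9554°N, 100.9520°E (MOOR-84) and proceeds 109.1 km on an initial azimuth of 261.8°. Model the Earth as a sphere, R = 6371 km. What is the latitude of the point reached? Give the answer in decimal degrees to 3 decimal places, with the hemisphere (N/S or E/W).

71.790°N

δ = d/R = 109.1/6371 = 0.017124 rad
φ₂ = arcsin(sin φ₁ cos δ + cos φ₁ sin δ cos θ)
   = arcsin(0.95082·0.99985 + 0.30976·0.01712·-0.14263) = 71.79041°
λ₂ = λ₁ + atan2(sin θ sin δ cos φ₁, cos δ − sin φ₁ sin φ₂) = 97.84295°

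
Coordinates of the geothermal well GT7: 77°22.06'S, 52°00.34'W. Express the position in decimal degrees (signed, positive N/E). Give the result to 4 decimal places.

-77.3677°, -52.0057°

lat: 77.3677° S → -77.3677°
lon: 52.0057° W → -52.0057°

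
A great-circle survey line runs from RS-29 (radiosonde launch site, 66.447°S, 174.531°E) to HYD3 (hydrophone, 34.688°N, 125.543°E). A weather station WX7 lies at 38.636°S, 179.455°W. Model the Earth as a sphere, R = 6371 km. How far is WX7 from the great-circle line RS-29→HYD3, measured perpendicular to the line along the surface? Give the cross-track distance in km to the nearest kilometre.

δ₁₃ = central angle RS-29→WX7 = 0.489063 rad  (haversine)
θ₁₃ = bearing RS-29→WX7 = 10.032°,  θ₁₂ = bearing RS-29→HYD3 = 319.327°
dₓₜ = R·arcsin(sin δ₁₃ · sin(θ₁₃ − θ₁₂)) = 6371·arcsin(0.46980·sin(-309.295°)) = 2370.663 km
|dₓₜ| = 2370.663 km

2371 km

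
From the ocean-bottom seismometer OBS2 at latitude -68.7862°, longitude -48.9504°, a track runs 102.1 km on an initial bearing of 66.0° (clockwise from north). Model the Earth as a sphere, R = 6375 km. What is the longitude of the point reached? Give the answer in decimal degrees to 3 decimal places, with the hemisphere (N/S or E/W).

46.673°W

δ = d/R = 102.1/6375 = 0.016016 rad
φ₂ = arcsin(sin φ₁ cos δ + cos φ₁ sin δ cos θ)
   = arcsin(-0.93224·0.99987 + 0.36185·0.01602·0.40674) = -68.39745°
λ₂ = λ₁ + atan2(sin θ sin δ cos φ₁, cos δ − sin φ₁ sin φ₂) = -46.67294°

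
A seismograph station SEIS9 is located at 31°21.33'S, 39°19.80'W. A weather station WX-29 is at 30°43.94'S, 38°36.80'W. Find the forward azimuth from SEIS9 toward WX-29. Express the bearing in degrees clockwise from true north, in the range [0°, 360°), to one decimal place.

44.8°

SEIS9: φ = -31.35550°, λ = -39.33000°
WX-29: φ = -30.73233°, λ = -38.61333°
Δλ = 0.7167°
y = sin Δλ · cos φ₂ = 0.010751
x = cos φ₁ sin φ₂ − sin φ₁ cos φ₂ cos Δλ = 0.010841
θ = atan2(y, x) = 44.7617° → 44.7617° (mod 360°)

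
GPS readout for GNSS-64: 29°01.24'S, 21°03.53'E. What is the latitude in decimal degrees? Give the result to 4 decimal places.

29° + 1.24′/60 = 29 + 0.02067 = 29.0207°

29.0207°S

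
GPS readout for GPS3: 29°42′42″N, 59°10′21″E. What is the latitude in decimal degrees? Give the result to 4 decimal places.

29.7117°N

29° + 42′/60 + 42″/3600 = 29 + 0.70000 + 0.01167 = 29.7117°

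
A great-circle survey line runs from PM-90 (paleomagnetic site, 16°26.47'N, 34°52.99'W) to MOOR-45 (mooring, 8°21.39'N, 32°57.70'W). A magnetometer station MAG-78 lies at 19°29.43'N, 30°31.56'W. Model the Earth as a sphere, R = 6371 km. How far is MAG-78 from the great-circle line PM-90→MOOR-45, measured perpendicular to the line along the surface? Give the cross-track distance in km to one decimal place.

523.7 km

PM-90: φ = +16.44117°, λ = -34.88317°
MOOR-45: φ = +8.35650°, λ = -32.96167°
MAG-78: φ = +19.49050°, λ = -30.52600°
δ₁₃ = central angle PM-90→MAG-78 = 0.089797 rad  (haversine)
θ₁₃ = bearing PM-90→MAG-78 = 53.001°,  θ₁₂ = bearing PM-90→MOOR-45 = 166.713°
dₓₜ = R·arcsin(sin δ₁₃ · sin(θ₁₃ − θ₁₂)) = 6371·arcsin(0.08968·sin(-113.712°)) = -523.687 km
|dₓₜ| = 523.687 km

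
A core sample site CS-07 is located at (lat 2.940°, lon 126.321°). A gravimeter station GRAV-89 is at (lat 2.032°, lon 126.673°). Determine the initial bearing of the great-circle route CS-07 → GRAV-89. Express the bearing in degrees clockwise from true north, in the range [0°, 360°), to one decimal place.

Δλ = 0.3520°
y = sin Δλ · cos φ₂ = 0.006140
x = cos φ₁ sin φ₂ − sin φ₁ cos φ₂ cos Δλ = -0.015846
θ = atan2(y, x) = 158.8207° → 158.8207° (mod 360°)

158.8°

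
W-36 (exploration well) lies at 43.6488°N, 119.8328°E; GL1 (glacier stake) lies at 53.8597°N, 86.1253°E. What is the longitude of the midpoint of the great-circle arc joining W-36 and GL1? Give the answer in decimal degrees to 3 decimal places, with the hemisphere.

104.747°E

Bx = cos φ₂ cos Δλ = 0.490614,  By = cos φ₂ sin Δλ = -0.327292
φₘ = atan2(sin φ₁ + sin φ₂, √((cos φ₁ + Bx)² + By²)) = 49.98376°
λₘ = λ₁ + atan2(By, cos φ₁ + Bx) = 104.74706°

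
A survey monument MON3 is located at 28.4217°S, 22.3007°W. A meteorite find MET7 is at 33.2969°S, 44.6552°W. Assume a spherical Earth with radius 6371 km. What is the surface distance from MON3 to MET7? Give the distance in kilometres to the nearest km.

Δφ = -4.8752°,  Δλ = -22.3545°
a = sin²(Δφ/2) + cos φ₁ cos φ₂ sin²(Δλ/2) = 0.029431
c = 2·arcsin(√a) = 0.344813 rad = 19.7563°
d = R·c = 6371 × 0.344813 = 2196.8 km

2197 km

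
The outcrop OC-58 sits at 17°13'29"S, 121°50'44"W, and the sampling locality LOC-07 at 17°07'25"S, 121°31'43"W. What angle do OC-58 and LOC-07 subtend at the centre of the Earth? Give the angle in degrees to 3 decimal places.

OC-58: φ = -17.22472°, λ = -121.84556°
LOC-07: φ = -17.12361°, λ = -121.52861°
Δφ = 0.1011°,  Δλ = 0.3169°
a = sin²(Δφ/2) + cos φ₁ cos φ₂ sin²(Δλ/2) = 0.000008
c = 2·arcsin(√a) = 0.005572 rad = 0.3192°

0.319°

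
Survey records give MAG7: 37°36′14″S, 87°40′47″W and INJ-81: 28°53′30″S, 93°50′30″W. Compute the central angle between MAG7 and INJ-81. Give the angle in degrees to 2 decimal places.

MAG7: φ = -37.60389°, λ = -87.67972°
INJ-81: φ = -28.89167°, λ = -93.84167°
Δφ = 8.7122°,  Δλ = -6.1619°
a = sin²(Δφ/2) + cos φ₁ cos φ₂ sin²(Δλ/2) = 0.007773
c = 2·arcsin(√a) = 0.176558 rad = 10.1160°

10.12°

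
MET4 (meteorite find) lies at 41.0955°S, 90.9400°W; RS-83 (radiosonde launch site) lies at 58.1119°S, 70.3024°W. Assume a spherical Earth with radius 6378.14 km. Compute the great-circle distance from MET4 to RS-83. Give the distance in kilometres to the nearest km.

Δφ = -17.0164°,  Δλ = 20.6376°
a = sin²(Δφ/2) + cos φ₁ cos φ₂ sin²(Δλ/2) = 0.034663
c = 2·arcsin(√a) = 0.374546 rad = 21.4599°
d = R·c = 6378.14 × 0.374546 = 2388.9 km

2389 km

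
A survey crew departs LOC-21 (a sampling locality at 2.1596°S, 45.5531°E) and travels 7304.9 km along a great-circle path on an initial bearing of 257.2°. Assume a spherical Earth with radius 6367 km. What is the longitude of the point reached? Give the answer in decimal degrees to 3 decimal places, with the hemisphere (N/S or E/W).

δ = d/R = 7304.9/6367 = 1.147306 rad
φ₂ = arcsin(sin φ₁ cos δ + cos φ₁ sin δ cos θ)
   = arcsin(-0.03768·0.41094 + 0.99929·0.91166·-0.22155) = -12.55163°
λ₂ = λ₁ + atan2(sin θ sin δ cos φ₁, cos δ − sin φ₁ sin φ₂) = -20.05914°

20.059°W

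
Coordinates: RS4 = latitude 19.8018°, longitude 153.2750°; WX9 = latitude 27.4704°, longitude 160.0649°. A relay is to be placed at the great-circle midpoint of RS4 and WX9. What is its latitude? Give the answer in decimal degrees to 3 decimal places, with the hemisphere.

Bx = cos φ₂ cos Δλ = 0.881026,  By = cos φ₂ sin Δλ = 0.104899
φₘ = atan2(sin φ₁ + sin φ₂, √((cos φ₁ + Bx)² + By²)) = 23.67305°
λₘ = λ₁ + atan2(By, cos φ₁ + Bx) = 156.57026°

23.673°N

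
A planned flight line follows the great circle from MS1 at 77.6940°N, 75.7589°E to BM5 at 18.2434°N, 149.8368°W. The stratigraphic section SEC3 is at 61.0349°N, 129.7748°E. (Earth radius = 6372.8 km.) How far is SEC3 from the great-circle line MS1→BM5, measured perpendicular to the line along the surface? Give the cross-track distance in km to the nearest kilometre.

2261 km

δ₁₃ = central angle MS1→SEC3 = 0.414153 rad  (haversine)
θ₁₃ = bearing MS1→SEC3 = 103.147°,  θ₁₂ = bearing MS1→BM5 = 43.460°
dₓₜ = R·arcsin(sin δ₁₃ · sin(θ₁₃ − θ₁₂)) = 6372.8·arcsin(0.40241·sin(59.687°)) = 2261.036 km
|dₓₜ| = 2261.036 km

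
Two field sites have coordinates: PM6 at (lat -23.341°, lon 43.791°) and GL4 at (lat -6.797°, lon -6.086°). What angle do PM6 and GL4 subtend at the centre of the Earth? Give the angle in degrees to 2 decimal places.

50.62°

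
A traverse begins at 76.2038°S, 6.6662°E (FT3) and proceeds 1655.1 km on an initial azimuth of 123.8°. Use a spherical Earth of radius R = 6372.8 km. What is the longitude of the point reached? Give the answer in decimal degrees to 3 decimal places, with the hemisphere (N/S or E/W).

73.405°E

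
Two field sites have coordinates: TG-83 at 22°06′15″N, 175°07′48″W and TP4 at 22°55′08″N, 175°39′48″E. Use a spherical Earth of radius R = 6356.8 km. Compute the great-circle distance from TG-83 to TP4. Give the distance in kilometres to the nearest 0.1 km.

TG-83: φ = +22.10417°, λ = -175.13000°
TP4: φ = +22.91889°, λ = +175.66333°
Δφ = 0.8147°,  Δλ = -9.2067°
a = sin²(Δφ/2) + cos φ₁ cos φ₂ sin²(Δλ/2) = 0.005547
c = 2·arcsin(√a) = 0.149097 rad = 8.5426°
d = R·c = 6356.8 × 0.149097 = 947.8 km

947.8 km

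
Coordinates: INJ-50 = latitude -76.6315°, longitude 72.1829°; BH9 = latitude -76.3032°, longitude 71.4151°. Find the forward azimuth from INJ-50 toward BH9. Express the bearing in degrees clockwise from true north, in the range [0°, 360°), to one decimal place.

330.9°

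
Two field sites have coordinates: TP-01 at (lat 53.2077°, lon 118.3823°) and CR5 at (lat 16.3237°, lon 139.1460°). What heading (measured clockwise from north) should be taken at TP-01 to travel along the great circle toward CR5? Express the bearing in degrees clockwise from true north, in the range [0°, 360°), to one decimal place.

Δλ = 20.7637°
y = sin Δλ · cos φ₂ = 0.340224
x = cos φ₁ sin φ₂ − sin φ₁ cos φ₂ cos Δλ = -0.550281
θ = atan2(y, x) = 148.2726° → 148.2726° (mod 360°)

148.3°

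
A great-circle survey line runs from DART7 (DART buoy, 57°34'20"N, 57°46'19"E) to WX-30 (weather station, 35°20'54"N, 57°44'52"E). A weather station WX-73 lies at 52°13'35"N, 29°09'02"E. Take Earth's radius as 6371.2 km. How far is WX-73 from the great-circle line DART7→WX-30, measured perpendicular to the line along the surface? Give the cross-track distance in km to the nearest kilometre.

1897 km

DART7: φ = +57.57222°, λ = +57.77194°
WX-30: φ = +35.34833°, λ = +57.74778°
WX-73: φ = +52.22639°, λ = +29.15056°
δ₁₃ = central angle DART7→WX-73 = 0.299402 rad  (haversine)
θ₁₃ = bearing DART7→WX-73 = 264.164°,  θ₁₂ = bearing DART7→WX-30 = 180.052°
dₓₜ = R·arcsin(sin δ₁₃ · sin(θ₁₃ − θ₁₂)) = 6371.2·arcsin(0.29495·sin(84.112°)) = 1897.177 km
|dₓₜ| = 1897.177 km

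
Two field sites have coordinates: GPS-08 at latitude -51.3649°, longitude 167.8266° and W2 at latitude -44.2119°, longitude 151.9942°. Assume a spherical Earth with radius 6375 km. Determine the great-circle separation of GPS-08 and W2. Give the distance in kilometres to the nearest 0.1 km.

Δφ = 7.1530°,  Δλ = -15.8324°
a = sin²(Δφ/2) + cos φ₁ cos φ₂ sin²(Δλ/2) = 0.012380
c = 2·arcsin(√a) = 0.222992 rad = 12.7765°
d = R·c = 6375 × 0.222992 = 1421.6 km

1421.6 km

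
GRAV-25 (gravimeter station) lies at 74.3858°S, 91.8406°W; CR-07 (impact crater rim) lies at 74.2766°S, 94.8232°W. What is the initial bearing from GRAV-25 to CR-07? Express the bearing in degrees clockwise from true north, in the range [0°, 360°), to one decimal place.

Δλ = -2.9826°
y = sin Δλ · cos φ₂ = -0.014101
x = cos φ₁ sin φ₂ − sin φ₁ cos φ₂ cos Δλ = 0.001552
θ = atan2(y, x) = -83.7175° → 276.2825° (mod 360°)

276.3°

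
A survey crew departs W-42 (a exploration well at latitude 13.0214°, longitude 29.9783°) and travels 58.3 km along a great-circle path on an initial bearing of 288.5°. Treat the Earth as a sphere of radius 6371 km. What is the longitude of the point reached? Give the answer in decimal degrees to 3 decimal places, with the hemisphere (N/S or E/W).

δ = d/R = 58.3/6371 = 0.009151 rad
φ₂ = arcsin(sin φ₁ cos δ + cos φ₁ sin δ cos θ)
   = arcsin(0.22531·0.99996 + 0.97429·0.00915·0.31730) = 13.18726°
λ₂ = λ₁ + atan2(sin θ sin δ cos φ₁, cos δ − sin φ₁ sin φ₂) = 29.46762°

29.468°E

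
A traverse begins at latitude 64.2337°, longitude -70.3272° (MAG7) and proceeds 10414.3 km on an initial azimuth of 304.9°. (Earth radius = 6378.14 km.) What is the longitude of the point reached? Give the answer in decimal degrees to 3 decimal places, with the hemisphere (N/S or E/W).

166.202°E

δ = d/R = 10414.3/6378.14 = 1.632811 rad
φ₂ = arcsin(sin φ₁ cos δ + cos φ₁ sin δ cos θ)
   = arcsin(0.90057·-0.06198 + 0.43470·0.99808·0.57215) = 11.09411°
λ₂ = λ₁ + atan2(sin θ sin δ cos φ₁, cos δ − sin φ₁ sin φ₂) = 166.20166°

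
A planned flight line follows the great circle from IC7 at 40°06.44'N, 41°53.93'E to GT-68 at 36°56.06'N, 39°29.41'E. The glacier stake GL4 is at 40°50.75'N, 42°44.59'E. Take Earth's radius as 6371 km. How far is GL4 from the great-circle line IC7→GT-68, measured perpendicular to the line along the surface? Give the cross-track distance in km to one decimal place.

IC7: φ = +40.10733°, λ = +41.89883°
GT-68: φ = +36.93433°, λ = +39.49017°
GL4: φ = +40.84583°, λ = +42.74317°
δ₁₃ = central angle IC7→GL4 = 0.017082 rad  (haversine)
θ₁₃ = bearing IC7→GL4 = 40.740°,  θ₁₂ = bearing IC7→GT-68 = 211.464°
dₓₜ = R·arcsin(sin δ₁₃ · sin(θ₁₃ − θ₁₂)) = 6371·arcsin(0.01708·sin(-170.725°)) = -17.540 km
|dₓₜ| = 17.540 km

17.5 km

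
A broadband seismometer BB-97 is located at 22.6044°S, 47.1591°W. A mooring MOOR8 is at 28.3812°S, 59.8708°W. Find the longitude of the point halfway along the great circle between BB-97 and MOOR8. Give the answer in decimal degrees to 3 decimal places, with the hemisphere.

53.361°W

Bx = cos φ₂ cos Δλ = 0.858240,  By = cos φ₂ sin Δλ = -0.193597
φₘ = atan2(sin φ₁ + sin φ₂, √((cos φ₁ + Bx)² + By²)) = -25.63022°
λₘ = λ₁ + atan2(By, cos φ₁ + Bx) = -53.36141°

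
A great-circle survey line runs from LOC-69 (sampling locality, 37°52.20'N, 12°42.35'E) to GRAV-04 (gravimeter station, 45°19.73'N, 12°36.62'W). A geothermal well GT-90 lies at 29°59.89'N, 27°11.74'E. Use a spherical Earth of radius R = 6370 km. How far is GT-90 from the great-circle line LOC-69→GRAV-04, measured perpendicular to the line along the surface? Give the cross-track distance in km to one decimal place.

18.8 km

LOC-69: φ = +37.87000°, λ = +12.70583°
GRAV-04: φ = +45.32883°, λ = -12.61033°
GT-90: φ = +29.99817°, λ = +27.19567°
δ₁₃ = central angle LOC-69→GT-90 = 0.250328 rad  (haversine)
θ₁₃ = bearing LOC-69→GT-90 = 118.987°,  θ₁₂ = bearing LOC-69→GRAV-04 = 299.669°
dₓₜ = R·arcsin(sin δ₁₃ · sin(θ₁₃ − θ₁₂)) = 6370·arcsin(0.24772·sin(-180.683°)) = 18.802 km
|dₓₜ| = 18.802 km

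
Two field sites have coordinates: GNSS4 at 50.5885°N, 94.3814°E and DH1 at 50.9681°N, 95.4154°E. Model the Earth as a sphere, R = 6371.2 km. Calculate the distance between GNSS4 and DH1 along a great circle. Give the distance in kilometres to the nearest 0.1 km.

84.1 km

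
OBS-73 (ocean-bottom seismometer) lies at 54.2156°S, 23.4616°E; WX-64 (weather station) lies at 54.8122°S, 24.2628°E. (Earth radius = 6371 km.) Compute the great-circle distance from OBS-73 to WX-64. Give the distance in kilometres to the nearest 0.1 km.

Δφ = -0.5966°,  Δλ = 0.8012°
a = sin²(Δφ/2) + cos φ₁ cos φ₂ sin²(Δλ/2) = 0.000044
c = 2·arcsin(√a) = 0.013203 rad = 0.7565°
d = R·c = 6371 × 0.013203 = 84.1 km

84.1 km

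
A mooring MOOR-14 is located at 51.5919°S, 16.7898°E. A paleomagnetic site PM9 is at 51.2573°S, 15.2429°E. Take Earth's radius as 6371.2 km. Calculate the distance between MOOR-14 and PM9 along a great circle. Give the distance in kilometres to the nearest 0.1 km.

113.5 km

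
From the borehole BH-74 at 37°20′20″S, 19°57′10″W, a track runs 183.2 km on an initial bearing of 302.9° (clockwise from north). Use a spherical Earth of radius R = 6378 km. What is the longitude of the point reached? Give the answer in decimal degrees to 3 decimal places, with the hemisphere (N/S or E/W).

21.670°W

BH-74: φ = -37.33889°, λ = -19.95278°
δ = d/R = 183.2/6378 = 0.028724 rad
φ₂ = arcsin(sin φ₁ cos δ + cos φ₁ sin δ cos θ)
   = arcsin(-0.60653·0.99959 + 0.79506·0.02872·0.54317) = -36.43248°
λ₂ = λ₁ + atan2(sin θ sin δ cos φ₁, cos δ − sin φ₁ sin φ₂) = -21.67027°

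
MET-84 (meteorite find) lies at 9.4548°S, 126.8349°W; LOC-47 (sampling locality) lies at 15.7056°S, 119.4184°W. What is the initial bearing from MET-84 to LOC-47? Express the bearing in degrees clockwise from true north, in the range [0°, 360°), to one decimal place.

Δλ = 7.4165°
y = sin Δλ · cos φ₂ = 0.124262
x = cos φ₁ sin φ₂ − sin φ₁ cos φ₂ cos Δλ = -0.110204
θ = atan2(y, x) = 131.5687° → 131.5687° (mod 360°)

131.6°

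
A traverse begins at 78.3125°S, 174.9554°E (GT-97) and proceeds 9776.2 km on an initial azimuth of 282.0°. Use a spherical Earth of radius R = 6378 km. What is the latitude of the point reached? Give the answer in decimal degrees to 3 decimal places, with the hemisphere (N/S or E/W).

0.280°N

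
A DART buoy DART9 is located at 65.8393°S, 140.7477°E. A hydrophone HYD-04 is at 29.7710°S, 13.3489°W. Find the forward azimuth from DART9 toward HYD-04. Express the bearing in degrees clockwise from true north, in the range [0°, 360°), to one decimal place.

202.5°

Δλ = -154.0966°
y = sin Δλ · cos φ₂ = -0.379198
x = cos φ₁ sin φ₂ − sin φ₁ cos φ₂ cos Δλ = -0.915641
θ = atan2(y, x) = -157.5039° → 202.4961° (mod 360°)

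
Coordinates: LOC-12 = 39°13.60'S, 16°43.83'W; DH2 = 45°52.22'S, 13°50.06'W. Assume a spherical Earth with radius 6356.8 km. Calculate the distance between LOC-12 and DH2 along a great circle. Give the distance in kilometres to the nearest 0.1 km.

774.0 km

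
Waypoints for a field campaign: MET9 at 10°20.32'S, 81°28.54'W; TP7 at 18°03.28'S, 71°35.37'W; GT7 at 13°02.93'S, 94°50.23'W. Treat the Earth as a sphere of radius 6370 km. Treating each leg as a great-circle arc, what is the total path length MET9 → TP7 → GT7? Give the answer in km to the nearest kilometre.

3916 km

MET9: φ = -10.33867°, λ = -81.47567°
TP7: φ = -18.05467°, λ = -71.58950°
GT7: φ = -13.04883°, λ = -94.83717°
MET9→TP7: c = 0.214622 rad, d = 1367.14 km
TP7→GT7: c = 0.400197 rad, d = 2549.25 km
Total = 1367.14 + 2549.25 = 3916.40 km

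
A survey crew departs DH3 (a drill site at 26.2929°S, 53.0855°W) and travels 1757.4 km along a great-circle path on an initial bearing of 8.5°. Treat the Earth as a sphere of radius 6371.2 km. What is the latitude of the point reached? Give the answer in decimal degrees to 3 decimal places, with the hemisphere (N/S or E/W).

δ = d/R = 1757.4/6371.2 = 0.275835 rad
φ₂ = arcsin(sin φ₁ cos δ + cos φ₁ sin δ cos θ)
   = arcsin(-0.44296·0.96220 + 0.89654·0.27235·0.98902) = -10.64504°
λ₂ = λ₁ + atan2(sin θ sin δ cos φ₁, cos δ − sin φ₁ sin φ₂) = -50.73796°

10.645°S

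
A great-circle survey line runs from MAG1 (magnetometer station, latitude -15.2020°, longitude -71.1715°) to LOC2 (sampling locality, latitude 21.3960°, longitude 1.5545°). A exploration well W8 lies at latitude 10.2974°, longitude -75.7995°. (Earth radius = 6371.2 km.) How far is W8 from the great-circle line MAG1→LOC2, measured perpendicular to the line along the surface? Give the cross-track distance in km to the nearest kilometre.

δ₁₃ = central angle MAG1→W8 = 0.452186 rad  (haversine)
θ₁₃ = bearing MAG1→W8 = 349.532°,  θ₁₂ = bearing MAG1→LOC2 = 64.475°
dₓₜ = R·arcsin(sin δ₁₃ · sin(θ₁₃ − θ₁₂)) = 6371.2·arcsin(0.43693·sin(285.057°)) = -2775.143 km
|dₓₜ| = 2775.143 km

2775 km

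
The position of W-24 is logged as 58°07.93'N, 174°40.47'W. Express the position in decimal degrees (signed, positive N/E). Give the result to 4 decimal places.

lat: 58.1322° N → +58.1322°
lon: 174.6745° W → -174.6745°

+58.1322°, -174.6745°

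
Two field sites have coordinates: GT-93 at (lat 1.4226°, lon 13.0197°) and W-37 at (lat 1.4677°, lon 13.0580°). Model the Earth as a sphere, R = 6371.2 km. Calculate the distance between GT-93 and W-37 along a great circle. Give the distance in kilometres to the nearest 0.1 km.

6.6 km

Δφ = 0.0451°,  Δλ = 0.0383°
a = sin²(Δφ/2) + cos φ₁ cos φ₂ sin²(Δλ/2) = 0.000000
c = 2·arcsin(√a) = 0.001033 rad = 0.0592°
d = R·c = 6371.2 × 0.001033 = 6.6 km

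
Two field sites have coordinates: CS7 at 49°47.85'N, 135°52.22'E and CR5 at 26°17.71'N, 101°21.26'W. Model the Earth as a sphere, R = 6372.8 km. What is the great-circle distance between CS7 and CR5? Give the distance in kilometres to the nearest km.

9851 km

CS7: φ = +49.79750°, λ = +135.87033°
CR5: φ = +26.29517°, λ = -101.35433°
Δφ = -23.5023°,  Δλ = 122.7753°
a = sin²(Δφ/2) + cos φ₁ cos φ₂ sin²(Δλ/2) = 0.487465
c = 2·arcsin(√a) = 1.545724 rad = 88.5635°
d = R·c = 6372.8 × 1.545724 = 9850.6 km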